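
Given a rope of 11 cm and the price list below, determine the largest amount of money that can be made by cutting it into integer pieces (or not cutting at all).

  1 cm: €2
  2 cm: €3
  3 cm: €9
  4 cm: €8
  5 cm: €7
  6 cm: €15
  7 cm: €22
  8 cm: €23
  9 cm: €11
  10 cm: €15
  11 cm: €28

33

Build R[k] bottom-up: R[k] = max over allowed piece i of (p[i] + R[k−i]).
R[1] = 2
R[2] = 4  (first piece 1, then R[1]=2)
R[3] = 9
R[4] = 11  (first piece 1, then R[3]=9)
R[5] = 13  (first piece 1, then R[4]=11)
R[6] = 18  (first piece 3, then R[3]=9)
R[7] = 22
R[8] = 24  (first piece 1, then R[7]=22)
R[9] = 27  (first piece 3, then R[6]=18)
R[10] = 31  (first piece 3, then R[7]=22)
R[11] = 33  (first piece 1, then R[10]=31)
One optimal cutting: 7 + 3 + 1 → €22 + €9 + €2 = €33.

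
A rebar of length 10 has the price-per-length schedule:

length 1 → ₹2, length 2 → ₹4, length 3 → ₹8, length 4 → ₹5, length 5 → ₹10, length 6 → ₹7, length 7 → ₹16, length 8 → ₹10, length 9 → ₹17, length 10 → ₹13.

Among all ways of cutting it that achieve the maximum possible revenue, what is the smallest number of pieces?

4

Consider every possible first cut. r[k] is the best of p[i]+r[k−i] over all sellable i≤k.
r[1] = 2
r[2] = max(2+2, 4+0) = 4
r[3] = max(2+4, 4+2, 8+0) = 8
r[4] = max(2+8, 4+4, 8+2, 5+0) = 10
r[5] = max(2+10, 4+8, 8+4, 5+2, 10+0) = 12
r[6] = max(2+12, 4+10, 8+8, 5+4, 10+2, 7+0) = 16
r[7] = max(2+16, 4+12, 8+10, …, 7+2, 16+0) = 18
r[8] = max(2+18, 4+16, 8+12, …, 16+2, 10+0) = 20
r[9] = max(2+20, 4+18, 8+16, …, 10+2, 17+0) = 24
r[10] = max(2+24, 4+20, 8+18, …, 17+2, 13+0) = 26
Maximum revenue is ₹26.
Now minimize piece count subject to staying optimal: for each k, pieces[k] = 1 + min over i with p[i]+r[k−i]=r[k] of pieces[k−i].
pieces[7] = 3
pieces[8] = 3
pieces[9] = 3
pieces[10] = 4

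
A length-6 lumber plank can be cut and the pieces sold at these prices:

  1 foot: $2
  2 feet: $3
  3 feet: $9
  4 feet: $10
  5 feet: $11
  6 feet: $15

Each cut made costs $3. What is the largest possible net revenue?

Build r[k] bottom-up: r[k] = max over allowed piece i of (p[i] + r[k−i]) − 3 per cut.
r[1] = 2
r[2] = 3
r[3] = 9
r[4] = 10
r[5] = 11
r[6] = 15  (first piece 3, then r[3]=9)
One optimal plan: pieces 3 + 3 (1 cut) → $18 − $3 = $15.

15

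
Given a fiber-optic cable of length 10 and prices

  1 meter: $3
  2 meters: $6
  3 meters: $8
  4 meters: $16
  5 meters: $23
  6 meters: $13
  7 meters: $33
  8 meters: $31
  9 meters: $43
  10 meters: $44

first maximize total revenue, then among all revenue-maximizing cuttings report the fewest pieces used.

Build r[k] bottom-up: r[k] = max over allowed piece i of (p[i] + r[k−i]).
r[1] = 3
r[2] = max(3+3, 6+0) = 6
r[3] = max(3+6, 6+3, 8+0) = 9
r[4] = max(3+9, 6+6, 8+3, 16+0) = 16
r[5] = max(3+16, 6+9, 8+6, 16+3, 23+0) = 23
r[6] = max(3+23, 6+16, 8+9, 16+6, 23+3, 13+0) = 26
r[7] = max(3+26, 6+23, 8+16, …, 13+3, 33+0) = 33
r[8] = max(3+33, 6+26, 8+23, …, 33+3, 31+0) = 36
r[9] = max(3+36, 6+33, 8+26, …, 31+3, 43+0) = 43
r[10] = max(3+43, 6+36, 8+33, …, 43+3, 44+0) = 46
Maximum revenue is $46.
Now minimize piece count subject to staying optimal: for each k, pieces[k] = 1 + min over i with p[i]+r[k−i]=r[k] of pieces[k−i].
pieces[7] = 1
pieces[8] = 2
pieces[9] = 1
pieces[10] = 2

2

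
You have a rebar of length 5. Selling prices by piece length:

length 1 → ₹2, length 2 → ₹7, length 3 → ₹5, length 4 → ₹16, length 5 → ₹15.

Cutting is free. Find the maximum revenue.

Let v[k] be the best obtainable value from length k. For each k, try every first piece i and keep the best of price[i] + v[k−i].
v[1] = 2
v[2] = max(2+2, 7+0) = 7
v[3] = max(2+7, 7+2, 5+0) = 9
v[4] = max(2+9, 7+7, 5+2, 16+0) = 16
v[5] = max(2+16, 7+9, 5+7, 16+2, 15+0) = 18
One optimal cutting: 4 + 1 → ₹16 + ₹2 = ₹18.

18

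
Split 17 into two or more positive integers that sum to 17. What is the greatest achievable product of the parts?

486

Fill prod[k] for k=2..17: at each k try every first piece i and multiply by the better of (k−i) uncut or prod[k−i].
Small cases: prod[2]=1, prod[3]=2, prod[4]=4, prod[5]=6, prod[6]=9, prod[7]=12, prod[8]=18, prod[9]=27, prod[10]=36, prod[11]=54.
prod[12] = max(1×54, 2×36, 3×27, …, 10×2, 11×1) = 81
prod[13] = max(1×81, 2×54, 3×36, …, 11×2, 12×1) = 108
prod[14] = max(1×108, 2×81, 3×54, …, 12×2, 13×1) = 162
prod[15] = max(1×162, 2×108, 3×81, …, 13×2, 14×1) = 243
prod[16] = max(1×243, 2×162, 3×108, …, 14×2, 15×1) = 324
prod[17] = max(1×324, 2×243, 3×162, …, 15×2, 16×1) = 486
One optimal split: 3 + 3 + 3 + 3 + 3 + 2; product 3×3×3×3×3×2 = 486.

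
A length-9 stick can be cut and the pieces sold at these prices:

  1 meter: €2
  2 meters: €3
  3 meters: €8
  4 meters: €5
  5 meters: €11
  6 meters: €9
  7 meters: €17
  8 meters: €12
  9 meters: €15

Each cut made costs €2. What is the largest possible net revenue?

20

Let r[k] be the best obtainable value from length k. For each k, try every first piece i and keep the best of price[i] + r[k−i] minus the 2 cut fee when i<k.
r[1] = 2
r[2] = max(2+2-2, 3+0) = 3
r[3] = max(2+3-2, 3+2-2, 8+0) = 8
r[4] = max(2+8-2, 3+3-2, 8+2-2, 5+0) = 8
r[5] = max(2+8-2, 3+8-2, 8+3-2, 5+2-2, 11+0) = 11
r[6] = max(2+11-2, 3+8-2, 8+8-2, 5+3-2, 11+2-2, 9+0) = 14
r[7] = max(2+14-2, 3+11-2, 8+8-2, …, 9+2-2, 17+0) = 17
r[8] = max(2+17-2, 3+14-2, 8+11-2, …, 17+2-2, 12+0) = 17
r[9] = max(2+17-2, 3+17-2, 8+14-2, …, 12+2-2, 15+0) = 20
One optimal plan: pieces 3 + 3 + 3 (2 cuts) → €24 − €4 = €20.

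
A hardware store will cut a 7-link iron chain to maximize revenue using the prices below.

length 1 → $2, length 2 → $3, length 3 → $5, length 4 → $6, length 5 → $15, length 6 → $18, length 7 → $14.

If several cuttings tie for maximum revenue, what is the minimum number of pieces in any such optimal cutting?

2

Consider every possible first cut. r[k] is the best of p[i]+r[k−i] over all sellable i≤k.
r[1] = 2
r[2] = 4  (first piece 1, then r[1]=2)
r[3] = 6  (first piece 1, then r[2]=4)
r[4] = 8  (first piece 1, then r[3]=6)
r[5] = 15
r[6] = 18
r[7] = 20  (first piece 1, then r[6]=18)
Maximum revenue is $20.
Now minimize piece count subject to staying optimal: for each k, pieces[k] = 1 + min over i with p[i]+r[k−i]=r[k] of pieces[k−i].
pieces[4] = 4
pieces[5] = 1
pieces[6] = 1
pieces[7] = 2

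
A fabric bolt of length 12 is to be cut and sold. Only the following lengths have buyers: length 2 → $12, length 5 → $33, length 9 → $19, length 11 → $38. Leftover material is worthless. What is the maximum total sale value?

78

Let f[k] be the best obtainable value from length k. For each k, try every first piece i and keep the best of price[i] + f[k−i].
f[1] = 0
f[2] = 12
f[3] = 12
f[4] = 24  (first piece 2, then f[2]=12)
f[5] = max(12+12, 33+0) = 33
f[6] = max(12+24, 33+0) = 36
f[7] = max(12+33, 33+12) = 45
f[8] = max(12+36, 33+12) = 48
f[9] = max(12+45, 33+24, 19+0) = 57
f[10] = max(12+48, 33+33, 19+0) = 66
f[11] = max(12+57, 33+36, 19+12, 38+0) = 69
f[12] = max(12+66, 33+45, 19+12, 38+0) = 78
One optimal cutting: 5 + 5 + 2 → $78.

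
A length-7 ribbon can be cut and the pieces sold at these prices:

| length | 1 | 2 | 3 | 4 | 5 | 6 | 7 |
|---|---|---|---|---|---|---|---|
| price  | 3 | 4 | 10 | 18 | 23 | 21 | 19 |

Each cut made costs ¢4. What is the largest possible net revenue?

Consider every possible first cut. r[k] is the best of p[i]+r[k−i] over all sellable i≤k, charging 4 whenever i<k.
r[1] = 3
r[2] = 4
r[3] = 10
r[4] = 18
r[5] = 23
r[6] = 22  (first piece 1, then r[5]=23)
r[7] = 24  (first piece 3, then r[4]=18)
One optimal plan: pieces 4 + 3 (1 cut) → ¢28 − ¢4 = ¢24.

24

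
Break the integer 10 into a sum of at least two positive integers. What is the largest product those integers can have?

36

Define prod[k] = max over 1≤i<k of i · max(k−i, prod[k−i]); the inner max lets the remainder stay uncut if that's better.
Small cases: prod[2]=1, prod[3]=2, prod[4]=4.
prod[5] = 2*max(3,2) = 2*3 = 6
prod[6] = 3*max(3,2) = 3*3 = 9
prod[7] = 2*max(5,6) = 2*6 = 12
prod[8] = 2*max(6,9) = 2*9 = 18
prod[9] = 3*max(6,9) = 3*9 = 27
prod[10] = 2*max(8,18) = 2*18 = 36
One optimal split: 3 + 3 + 2 + 2; product 3*3*2*2 = 36.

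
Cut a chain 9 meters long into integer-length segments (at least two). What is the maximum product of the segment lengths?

27

Fill f[k] for k=2..9: at each k try every first piece i and multiply by the better of (k−i) uncut or f[k−i].
f[2] = 1·max(1,0) = 1·1 = 1
f[3] = 1·max(2,1) = 1·2 = 2
f[4] = 2·max(2,1) = 2·2 = 4
f[5] = 2·max(3,2) = 2·3 = 6
f[6] = 3·max(3,2) = 3·3 = 9
f[7] = 2·max(5,6) = 2·6 = 12
f[8] = 2·max(6,9) = 2·9 = 18
f[9] = 3·max(6,9) = 3·9 = 27
One optimal split: 3 + 3 + 3; product 3·3·3 = 27.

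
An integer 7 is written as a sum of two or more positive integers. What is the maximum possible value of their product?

Define f[k] = max over 1≤i<k of i · max(k−i, f[k−i]); the inner max lets the remainder stay uncut if that's better.
f[2] = 1×max(1,0) = 1×1 = 1
f[3] = 1×max(2,1) = 1×2 = 2
f[4] = 2×max(2,1) = 2×2 = 4
f[5] = 2×max(3,2) = 2×3 = 6
f[6] = 3×max(3,2) = 3×3 = 9
f[7] = 2×max(5,6) = 2×6 = 12
One optimal split: 3 + 2 + 2; product 3×2×2 = 12.

12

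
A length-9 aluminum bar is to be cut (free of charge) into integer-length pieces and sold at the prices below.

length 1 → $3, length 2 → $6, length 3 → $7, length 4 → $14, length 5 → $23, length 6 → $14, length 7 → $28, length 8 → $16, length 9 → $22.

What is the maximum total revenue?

Consider every possible first cut. R[k] is the best of p[i]+R[k−i] over all sellable i≤k.
R[1] = 3
R[2] = max(3+3, 6+0) = 6
R[3] = max(3+6, 6+3, 7+0) = 9
R[4] = max(3+9, 6+6, 7+3, 14+0) = 14
R[5] = max(3+14, 6+9, 7+6, 14+3, 23+0) = 23
R[6] = max(3+23, 6+14, 7+9, 14+6, 23+3, 14+0) = 26
R[7] = max(3+26, 6+23, 7+14, …, 14+3, 28+0) = 29
R[8] = max(3+29, 6+26, 7+23, …, 28+3, 16+0) = 32
R[9] = max(3+32, 6+29, 7+26, …, 16+3, 22+0) = 37
One optimal cutting: 5 + 4 → $23 + $14 = $37.

37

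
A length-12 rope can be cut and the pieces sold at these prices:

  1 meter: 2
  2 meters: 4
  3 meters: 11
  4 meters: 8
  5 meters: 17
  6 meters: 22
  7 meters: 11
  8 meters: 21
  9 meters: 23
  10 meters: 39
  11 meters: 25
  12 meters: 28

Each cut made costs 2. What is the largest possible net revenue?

Consider every possible first cut. r[k] is the best of p[i]+r[k−i] over all sellable i≤k, charging 2 whenever i<k.
r[1] = 2
r[2] = 4
r[3] = 11
r[4] = 11  (first piece 1, then r[3]=11)
r[5] = 17
r[6] = 22
r[7] = 22  (first piece 1, then r[6]=22)
r[8] = 26  (first piece 3, then r[5]=17)
r[9] = 31  (first piece 3, then r[6]=22)
r[10] = 39
r[11] = 39  (first piece 1, then r[10]=39)
r[12] = 42  (first piece 6, then r[6]=22)
One optimal plan: pieces 6 + 6 (1 cut) → 44 − 2 = 42.

42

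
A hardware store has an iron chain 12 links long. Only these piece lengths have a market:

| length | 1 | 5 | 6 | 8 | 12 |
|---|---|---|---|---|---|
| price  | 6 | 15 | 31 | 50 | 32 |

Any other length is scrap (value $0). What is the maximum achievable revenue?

Consider every possible first cut. r[k] is the best of p[i]+r[k−i] over all sellable i≤k.
r[1] = 6
r[2] = 12  (first piece 1, then r[1]=6)
r[3] = 18  (first piece 1, then r[2]=12)
r[4] = 24  (first piece 1, then r[3]=18)
r[5] = 30  (first piece 1, then r[4]=24)
r[6] = 36  (first piece 1, then r[5]=30)
r[7] = 42  (first piece 1, then r[6]=36)
r[8] = 50
r[9] = 56  (first piece 1, then r[8]=50)
r[10] = 62  (first piece 1, then r[9]=56)
r[11] = 68  (first piece 1, then r[10]=62)
r[12] = 74  (first piece 1, then r[11]=68)
One optimal cutting: 8 + 1 + 1 + 1 + 1 → $74.

74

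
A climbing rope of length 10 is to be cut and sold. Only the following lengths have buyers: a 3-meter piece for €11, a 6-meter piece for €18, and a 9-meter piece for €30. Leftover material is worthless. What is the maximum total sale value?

Let f[k] be the best obtainable value from length k. For each k, try every first piece i and keep the best of price[i] + f[k−i].
f[1] = 0
f[2] = 0
f[3] = 11
f[4] = 11
f[5] = 11
f[6] = max(11+11, 18+0) = 22
f[7] = max(11+11, 18+0) = 22
f[8] = max(11+11, 18+0) = 22
f[9] = max(11+22, 18+11, 30+0) = 33
f[10] = max(11+22, 18+11, 30+0) = 33
One optimal cutting: pieces 3 + 3 + 3 with 1 meter of scrap → €33.

33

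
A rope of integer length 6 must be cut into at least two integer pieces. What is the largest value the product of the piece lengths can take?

Fill f[k] for k=2..6: at each k try every first piece i and multiply by the better of (k−i) uncut or f[k−i].
f[2] = 1×max(1,0) = 1×1 = 1
f[3] = max(1×2, 2×1) = 2
f[4] = max(1×3, 2×2, 3×1) = 4
f[5] = max(1×4, 2×3, 3×2, 4×1) = 6
f[6] = max(1×6, 2×4, 3×3, 4×2, 5×1) = 9
One optimal split: 3 + 3; product 3×3 = 9.

9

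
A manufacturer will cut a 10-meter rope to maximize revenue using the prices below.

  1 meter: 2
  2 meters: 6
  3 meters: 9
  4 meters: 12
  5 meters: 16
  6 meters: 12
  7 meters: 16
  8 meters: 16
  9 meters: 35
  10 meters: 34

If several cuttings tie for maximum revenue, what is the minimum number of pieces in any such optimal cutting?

Build r[k] bottom-up: r[k] = max over allowed piece i of (p[i] + r[k−i]).
r[1] = 2
r[2] = 6
r[3] = 9
r[4] = 12  (first piece 2, then r[2]=6)
r[5] = 16
r[6] = 18  (first piece 1, then r[5]=16)
r[7] = 22  (first piece 2, then r[5]=16)
r[8] = 25  (first piece 3, then r[5]=16)
r[9] = 35
r[10] = 37  (first piece 1, then r[9]=35)
Maximum revenue is 37.
Now minimize piece count subject to staying optimal: for each k, pieces[k] = 1 + min over i with p[i]+r[k−i]=r[k] of pieces[k−i].
pieces[7] = 2
pieces[8] = 2
pieces[9] = 1
pieces[10] = 2

2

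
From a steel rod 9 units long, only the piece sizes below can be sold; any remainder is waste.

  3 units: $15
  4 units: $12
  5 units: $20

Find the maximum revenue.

Let f[k] be the best obtainable value from length k. For each k, try every first piece i and keep the best of price[i] + f[k−i].
f[1] = 0
f[2] = 0
f[3] = 15
f[4] = 15
f[5] = 20
f[6] = 30  (first piece 3, then f[3]=15)
f[7] = 30
f[8] = 35  (first piece 3, then f[5]=20)
f[9] = 45  (first piece 3, then f[6]=30)
One optimal cutting: 3 + 3 + 3 → $45.

45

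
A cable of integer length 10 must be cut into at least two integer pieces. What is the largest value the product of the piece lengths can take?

36

Define g[k] = max over 1≤i<k of i · max(k−i, g[k−i]); the inner max lets the remainder stay uncut if that's better.
g[2] = 1·max(1,0) = 1·1 = 1
g[3] = max(1·2, 2·1) = 2
g[4] = max(1·3, 2·2, 3·1) = 4
g[5] = max(1·4, 2·3, 3·2, 4·1) = 6
g[6] = max(1·6, 2·4, 3·3, 4·2, 5·1) = 9
g[7] = max(1·9, 2·6, 3·4, 4·3, 5·2, 6·1) = 12
g[8] = max(1·12, 2·9, 3·6, …, 6·2, 7·1) = 18
g[9] = max(1·18, 2·12, 3·9, …, 7·2, 8·1) = 27
g[10] = max(1·27, 2·18, 3·12, …, 8·2, 9·1) = 36
One optimal split: 3 + 3 + 2 + 2; product 3·3·2·2 = 36.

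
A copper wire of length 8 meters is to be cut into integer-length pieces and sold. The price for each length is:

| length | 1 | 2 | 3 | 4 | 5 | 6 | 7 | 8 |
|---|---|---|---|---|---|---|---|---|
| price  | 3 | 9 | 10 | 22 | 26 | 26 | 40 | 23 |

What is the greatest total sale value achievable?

Consider every possible first cut. R[k] is the best of p[i]+R[k−i] over all sellable i≤k.
R[1] = 3
R[2] = max(3+3, 9+0) = 9
R[3] = max(3+9, 9+3, 10+0) = 12
R[4] = max(3+12, 9+9, 10+3, 22+0) = 22
R[5] = max(3+22, 9+12, 10+9, 22+3, 26+0) = 26
R[6] = max(3+26, 9+22, 10+12, 22+9, 26+3, 26+0) = 31
R[7] = max(3+31, 9+26, 10+22, …, 26+3, 40+0) = 40
R[8] = max(3+40, 9+31, 10+26, …, 40+3, 23+0) = 44
One optimal cutting: 4 + 4 → €22 + €22 = €44.

44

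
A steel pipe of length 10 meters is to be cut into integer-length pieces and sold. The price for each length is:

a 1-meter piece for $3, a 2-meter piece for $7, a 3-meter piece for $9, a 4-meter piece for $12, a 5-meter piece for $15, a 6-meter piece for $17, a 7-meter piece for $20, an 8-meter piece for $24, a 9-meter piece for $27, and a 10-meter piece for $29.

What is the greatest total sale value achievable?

Let R[k] be the best obtainable value from length k. For each k, try every first piece i and keep the best of price[i] + R[k−i].
R[1] = 3
R[2] = 7
R[3] = 10  (first piece 1, then R[2]=7)
R[4] = 14  (first piece 2, then R[2]=7)
R[5] = 17  (first piece 1, then R[4]=14)
R[6] = 21  (first piece 2, then R[4]=14)
R[7] = 24  (first piece 1, then R[6]=21)
R[8] = 28  (first piece 2, then R[6]=21)
R[9] = 31  (first piece 1, then R[8]=28)
R[10] = 35  (first piece 2, then R[8]=28)
One optimal cutting: 2 + 2 + 2 + 2 + 2 → $7 + $7 + $7 + $7 + $7 = $35.

35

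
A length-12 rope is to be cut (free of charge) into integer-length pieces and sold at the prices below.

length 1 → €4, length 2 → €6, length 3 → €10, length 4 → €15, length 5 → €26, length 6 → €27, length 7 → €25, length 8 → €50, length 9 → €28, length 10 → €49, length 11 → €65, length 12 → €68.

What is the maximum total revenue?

69

Build r[k] bottom-up: r[k] = max over allowed piece i of (p[i] + r[k−i]).
r[1] = 4
r[2] = 8  (first piece 1, then r[1]=4)
r[3] = 12  (first piece 1, then r[2]=8)
r[4] = 16  (first piece 1, then r[3]=12)
r[5] = 26
r[6] = 30  (first piece 1, then r[5]=26)
r[7] = 34  (first piece 1, then r[6]=30)
r[8] = 50
r[9] = 54  (first piece 1, then r[8]=50)
r[10] = 58  (first piece 1, then r[9]=54)
r[11] = 65
r[12] = 69  (first piece 1, then r[11]=65)
One optimal cutting: 11 + 1 → €65 + €4 = €69.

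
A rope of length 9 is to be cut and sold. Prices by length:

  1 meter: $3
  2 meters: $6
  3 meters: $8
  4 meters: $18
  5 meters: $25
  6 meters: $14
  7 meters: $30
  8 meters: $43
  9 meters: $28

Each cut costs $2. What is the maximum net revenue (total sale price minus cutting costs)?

Build net[k] bottom-up: net[k] = max over allowed piece i of (p[i] + net[k−i]) − 2 per cut.
net[1] = 3
net[2] = max(3+3-2, 6+0) = 6
net[3] = max(3+6-2, 6+3-2, 8+0) = 8
net[4] = max(3+8-2, 6+6-2, 8+3-2, 18+0) = 18
net[5] = max(3+18-2, 6+8-2, 8+6-2, 18+3-2, 25+0) = 25
net[6] = max(3+25-2, 6+18-2, 8+8-2, 18+6-2, 25+3-2, 14+0) = 26
net[7] = max(3+26-2, 6+25-2, 8+18-2, …, 14+3-2, 30+0) = 30
net[8] = max(3+30-2, 6+26-2, 8+25-2, …, 30+3-2, 43+0) = 43
net[9] = max(3+43-2, 6+30-2, 8+26-2, …, 43+3-2, 28+0) = 44
One optimal plan: pieces 8 + 1 (1 cut) → $46 − $2 = $44.

44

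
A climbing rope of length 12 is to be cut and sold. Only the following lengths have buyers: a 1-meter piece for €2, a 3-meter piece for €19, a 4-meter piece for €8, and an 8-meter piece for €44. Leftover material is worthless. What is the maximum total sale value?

Build r[k] bottom-up: r[k] = max over allowed piece i of (p[i] + r[k−i]).
r[1] = 2
r[2] = 4  (first piece 1, then r[1]=2)
r[3] = max(2+4, 19+0) = 19
r[4] = max(2+19, 19+2, 8+0) = 21
r[5] = max(2+21, 19+4, 8+2) = 23
r[6] = max(2+23, 19+19, 8+4) = 38
r[7] = max(2+38, 19+21, 8+19) = 40
r[8] = max(2+40, 19+23, 8+21, 44+0) = 44
r[9] = max(2+44, 19+38, 8+23, 44+2) = 57
r[10] = max(2+57, 19+40, 8+38, 44+4) = 59
r[11] = max(2+59, 19+44, 8+40, 44+19) = 63
r[12] = max(2+63, 19+57, 8+44, 44+21) = 76
One optimal cutting: 3 + 3 + 3 + 3 → €76.

76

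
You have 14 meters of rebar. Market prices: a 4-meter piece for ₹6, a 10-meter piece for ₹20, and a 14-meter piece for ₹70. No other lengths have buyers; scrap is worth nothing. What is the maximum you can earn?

Consider every possible first cut. r[k] is the best of p[i]+r[k−i] over all sellable i≤k.
r[1] = 0
r[2] = 0
r[3] = 0
r[4] = 6
r[5] = 6
r[6] = 6
r[7] = 6
r[8] = 12  (first piece 4, then r[4]=6)
r[9] = 12
r[10] = max(6+6, 20+0) = 20
r[11] = max(6+6, 20+0) = 20
r[12] = max(6+12, 20+0) = 20
r[13] = max(6+12, 20+0) = 20
r[14] = max(6+20, 20+6, 70+0) = 70
One optimal cutting: 14 → ₹70.

70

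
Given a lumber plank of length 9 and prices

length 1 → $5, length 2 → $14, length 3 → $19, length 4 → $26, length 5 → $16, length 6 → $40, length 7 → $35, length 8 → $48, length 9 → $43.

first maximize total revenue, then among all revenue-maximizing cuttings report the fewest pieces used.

Let r[k] be the best obtainable value from length k. For each k, try every first piece i and keep the best of price[i] + r[k−i].
r[1] = 5
r[2] = max(5+5, 14+0) = 14
r[3] = max(5+14, 14+5, 19+0) = 19
r[4] = max(5+19, 14+14, 19+5, 26+0) = 28
r[5] = max(5+28, 14+19, 19+14, 26+5, 16+0) = 33
r[6] = max(5+33, 14+28, 19+19, 26+14, 16+5, 40+0) = 42
r[7] = max(5+42, 14+33, 19+28, …, 40+5, 35+0) = 47
r[8] = max(5+47, 14+42, 19+33, …, 35+5, 48+0) = 56
r[9] = max(5+56, 14+47, 19+42, …, 48+5, 43+0) = 61
Maximum revenue is $61.
Now minimize piece count subject to staying optimal: for each k, pieces[k] = 1 + min over i with p[i]+r[k−i]=r[k] of pieces[k−i].
pieces[6] = 3
pieces[7] = 3
pieces[8] = 4
pieces[9] = 4

4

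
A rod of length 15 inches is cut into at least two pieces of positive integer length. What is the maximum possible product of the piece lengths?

Let P[k] be the best product for length k (with at least one cut). For each first piece i, the rest contributes max(k−i, P[k−i]).
Small cases: P[2]=1, P[3]=2, P[4]=4, P[5]=6, P[6]=9, P[7]=12, P[8]=18, P[9]=27, P[10]=36.
P[11] = max(1*36, 2*27, 3*18, …, 9*2, 10*1) = 54
P[12] = max(1*54, 2*36, 3*27, …, 10*2, 11*1) = 81
P[13] = max(1*81, 2*54, 3*36, …, 11*2, 12*1) = 108
P[14] = max(1*108, 2*81, 3*54, …, 12*2, 13*1) = 162
P[15] = max(1*162, 2*108, 3*81, …, 13*2, 14*1) = 243
One optimal split: 3 + 3 + 3 + 3 + 3; product 3*3*3*3*3 = 243.

243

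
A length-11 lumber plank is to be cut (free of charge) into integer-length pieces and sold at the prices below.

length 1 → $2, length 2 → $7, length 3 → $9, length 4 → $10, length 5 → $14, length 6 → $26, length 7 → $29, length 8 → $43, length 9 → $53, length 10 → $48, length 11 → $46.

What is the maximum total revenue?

Consider every possible first cut. best[k] is the best of p[i]+best[k−i] over all sellable i≤k.
best[1] = 2
best[2] = 7
best[3] = 9  (first piece 1, then best[2]=7)
best[4] = 14  (first piece 2, then best[2]=7)
best[5] = 16  (first piece 1, then best[4]=14)
best[6] = 26
best[7] = 29
best[8] = 43
best[9] = 53
best[10] = 55  (first piece 1, then best[9]=53)
best[11] = 60  (first piece 2, then best[9]=53)
One optimal cutting: 9 + 2 → $53 + $7 = $60.

60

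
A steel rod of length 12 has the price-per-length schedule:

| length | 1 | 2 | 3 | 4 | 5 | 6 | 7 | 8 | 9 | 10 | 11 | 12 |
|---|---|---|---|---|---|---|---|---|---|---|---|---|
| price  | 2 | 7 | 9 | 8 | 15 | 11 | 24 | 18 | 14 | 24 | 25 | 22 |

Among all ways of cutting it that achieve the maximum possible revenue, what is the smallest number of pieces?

Consider every possible first cut. r[k] is the best of p[i]+r[k−i] over all sellable i≤k.
r[1] = 2
r[2] = max(2+2, 7+0) = 7
r[3] = max(2+7, 7+2, 9+0) = 9
r[4] = max(2+9, 7+7, 9+2, 8+0) = 14
r[5] = max(2+14, 7+9, 9+7, 8+2, 15+0) = 16
r[6] = max(2+16, 7+14, 9+9, 8+7, 15+2, 11+0) = 21
r[7] = max(2+21, 7+16, 9+14, …, 11+2, 24+0) = 24
r[8] = max(2+24, 7+21, 9+16, …, 24+2, 18+0) = 28
r[9] = max(2+28, 7+24, 9+21, …, 18+2, 14+0) = 31
r[10] = max(2+31, 7+28, 9+24, …, 14+2, 24+0) = 35
r[11] = max(2+35, 7+31, 9+28, …, 24+2, 25+0) = 38
r[12] = max(2+38, 7+35, 9+31, …, 25+2, 22+0) = 42
Maximum revenue is $42.
Now minimize piece count subject to staying optimal: for each k, pieces[k] = 1 + min over i with p[i]+r[k−i]=r[k] of pieces[k−i].
pieces[9] = 2
pieces[10] = 5
pieces[11] = 3
pieces[12] = 6

6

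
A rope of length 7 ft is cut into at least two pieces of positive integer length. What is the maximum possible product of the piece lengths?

Let f[k] be the best product for length k (with at least one cut). For each first piece i, the rest contributes max(k−i, f[k−i]).
f[2] = 1·max(1,0) = 1·1 = 1
f[3] = 1·max(2,1) = 1·2 = 2
f[4] = 2·max(2,1) = 2·2 = 4
f[5] = 2·max(3,2) = 2·3 = 6
f[6] = 3·max(3,2) = 3·3 = 9
f[7] = 2·max(5,6) = 2·6 = 12
One optimal split: 3 + 2 + 2; product 3·2·2 = 12.

12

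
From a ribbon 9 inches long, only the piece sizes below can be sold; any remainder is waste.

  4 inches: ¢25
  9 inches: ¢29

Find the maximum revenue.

Build best[k] bottom-up: best[k] = max over allowed piece i of (p[i] + best[k−i]).
best[1] = 0
best[2] = 0
best[3] = 0
best[4] = 25
best[5] = 25
best[6] = 25
best[7] = 25
best[8] = 50  (first piece 4, then best[4]=25)
best[9] = 50
One optimal cutting: pieces 4 + 4 with 1 inch of scrap → ¢50.

50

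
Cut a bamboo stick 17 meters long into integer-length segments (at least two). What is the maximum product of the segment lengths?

486

Let P[k] be the best product for length k (with at least one cut). For each first piece i, the rest contributes max(k−i, P[k−i]).
P[2] = 1*max(1,0) = 1*1 = 1
P[3] = 1*max(2,1) = 1*2 = 2
P[4] = 2*max(2,1) = 2*2 = 4
P[5] = 2*max(3,2) = 2*3 = 6
P[6] = 3*max(3,2) = 3*3 = 9
P[7] = 2*max(5,6) = 2*6 = 12
P[8] = 2*max(6,9) = 2*9 = 18
P[9] = 3*max(6,9) = 3*9 = 27
P[10] = 2*max(8,18) = 2*18 = 36
P[11] = 2*max(9,27) = 2*27 = 54
P[12] = 3*max(9,27) = 3*27 = 81
P[13] = 2*max(11,54) = 2*54 = 108
P[14] = 2*max(12,81) = 2*81 = 162
P[15] = 3*max(12,81) = 3*81 = 243
P[16] = 2*max(14,162) = 2*162 = 324
P[17] = 2*max(15,243) = 2*243 = 486
One optimal split: 3 + 3 + 3 + 3 + 3 + 2; product 3*3*3*3*3*2 = 486.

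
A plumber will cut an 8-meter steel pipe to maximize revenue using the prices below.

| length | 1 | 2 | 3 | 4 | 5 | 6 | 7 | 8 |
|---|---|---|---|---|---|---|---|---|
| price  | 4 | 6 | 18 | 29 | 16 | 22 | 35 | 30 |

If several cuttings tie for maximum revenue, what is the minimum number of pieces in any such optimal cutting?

Consider every possible first cut. r[k] is the best of p[i]+r[k−i] over all sellable i≤k.
r[1] = 4
r[2] = max(4+4, 6+0) = 8
r[3] = max(4+8, 6+4, 18+0) = 18
r[4] = max(4+18, 6+8, 18+4, 29+0) = 29
r[5] = max(4+29, 6+18, 18+8, 29+4, 16+0) = 33
r[6] = max(4+33, 6+29, 18+18, 29+8, 16+4, 22+0) = 37
r[7] = max(4+37, 6+33, 18+29, …, 22+4, 35+0) = 47
r[8] = max(4+47, 6+37, 18+33, …, 35+4, 30+0) = 58
Maximum revenue is $58.
Now minimize piece count subject to staying optimal: for each k, pieces[k] = 1 + min over i with p[i]+r[k−i]=r[k] of pieces[k−i].
pieces[5] = 2
pieces[6] = 3
pieces[7] = 2
pieces[8] = 2

2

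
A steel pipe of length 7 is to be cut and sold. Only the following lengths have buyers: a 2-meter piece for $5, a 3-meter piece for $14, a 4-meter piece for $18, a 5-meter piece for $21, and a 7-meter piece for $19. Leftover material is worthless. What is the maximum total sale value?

Build f[k] bottom-up: f[k] = max over allowed piece i of (p[i] + f[k−i]).
f[1] = 0
f[2] = 5
f[3] = 14
f[4] = 18
f[5] = 21
f[6] = 28  (first piece 3, then f[3]=14)
f[7] = 32  (first piece 3, then f[4]=18)
One optimal cutting: 4 + 3 → $32.

32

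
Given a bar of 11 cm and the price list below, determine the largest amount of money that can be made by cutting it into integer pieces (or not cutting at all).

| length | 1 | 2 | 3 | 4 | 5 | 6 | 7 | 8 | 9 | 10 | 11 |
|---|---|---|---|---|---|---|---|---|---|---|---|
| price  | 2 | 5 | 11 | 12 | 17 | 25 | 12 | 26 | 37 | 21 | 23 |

Build r[k] bottom-up: r[k] = max over allowed piece i of (p[i] + r[k−i]).
r[1] = 2
r[2] = 5
r[3] = 11
r[4] = 13  (first piece 1, then r[3]=11)
r[5] = 17
r[6] = 25
r[7] = 27  (first piece 1, then r[6]=25)
r[8] = 30  (first piece 2, then r[6]=25)
r[9] = 37
r[10] = 39  (first piece 1, then r[9]=37)
r[11] = 42  (first piece 2, then r[9]=37)
One optimal cutting: 9 + 2 → €37 + €5 = €42.

42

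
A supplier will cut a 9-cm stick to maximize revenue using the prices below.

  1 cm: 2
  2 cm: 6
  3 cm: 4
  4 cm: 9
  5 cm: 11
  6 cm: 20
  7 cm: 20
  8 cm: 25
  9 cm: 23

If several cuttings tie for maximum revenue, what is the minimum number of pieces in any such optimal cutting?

Build r[k] bottom-up: r[k] = max over allowed piece i of (p[i] + r[k−i]).
r[1] = 2
r[2] = 6
r[3] = 8  (first piece 1, then r[2]=6)
r[4] = 12  (first piece 2, then r[2]=6)
r[5] = 14  (first piece 1, then r[4]=12)
r[6] = 20
r[7] = 22  (first piece 1, then r[6]=20)
r[8] = 26  (first piece 2, then r[6]=20)
r[9] = 28  (first piece 1, then r[8]=26)
Maximum revenue is 28.
Now minimize piece count subject to staying optimal: for each k, pieces[k] = 1 + min over i with p[i]+r[k−i]=r[k] of pieces[k−i].
pieces[6] = 1
pieces[7] = 2
pieces[8] = 2
pieces[9] = 3

3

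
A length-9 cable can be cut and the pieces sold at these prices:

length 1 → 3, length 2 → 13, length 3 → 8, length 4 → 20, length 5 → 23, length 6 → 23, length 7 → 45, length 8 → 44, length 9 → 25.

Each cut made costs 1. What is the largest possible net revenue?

Consider every possible first cut. v[k] is the best of p[i]+v[k−i] over all sellable i≤k, charging 1 whenever i<k.
v[1] = 3
v[2] = max(3+3-1, 13+0) = 13
v[3] = max(3+13-1, 13+3-1, 8+0) = 15
v[4] = max(3+15-1, 13+13-1, 8+3-1, 20+0) = 25
v[5] = max(3+25-1, 13+15-1, 8+13-1, 20+3-1, 23+0) = 27
v[6] = max(3+27-1, 13+25-1, 8+15-1, 20+13-1, 23+3-1, 23+0) = 37
v[7] = max(3+37-1, 13+27-1, 8+25-1, …, 23+3-1, 45+0) = 45
v[8] = max(3+45-1, 13+37-1, 8+27-1, …, 45+3-1, 44+0) = 49
v[9] = max(3+49-1, 13+45-1, 8+37-1, …, 44+3-1, 25+0) = 57
One optimal plan: pieces 7 + 2 (1 cut) → 58 − 1 = 57.

57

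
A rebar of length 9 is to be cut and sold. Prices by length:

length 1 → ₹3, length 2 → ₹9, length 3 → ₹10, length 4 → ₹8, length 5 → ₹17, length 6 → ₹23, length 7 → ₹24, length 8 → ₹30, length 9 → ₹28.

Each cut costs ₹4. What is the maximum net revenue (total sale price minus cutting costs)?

29

Build r[k] bottom-up: r[k] = max over allowed piece i of (p[i] + r[k−i]) − 4 per cut.
r[1] = 3
r[2] = max(3+3-4, 9+0) = 9
r[3] = max(3+9-4, 9+3-4, 10+0) = 10
r[4] = max(3+10-4, 9+9-4, 10+3-4, 8+0) = 14
r[5] = max(3+14-4, 9+10-4, 10+9-4, 8+3-4, 17+0) = 17
r[6] = max(3+17-4, 9+14-4, 10+10-4, 8+9-4, 17+3-4, 23+0) = 23
r[7] = max(3+23-4, 9+17-4, 10+14-4, …, 23+3-4, 24+0) = 24
r[8] = max(3+24-4, 9+23-4, 10+17-4, …, 24+3-4, 30+0) = 30
r[9] = max(3+30-4, 9+24-4, 10+23-4, …, 30+3-4, 28+0) = 29
One optimal plan: pieces 8 + 1 (1 cut) → ₹33 − ₹4 = ₹29.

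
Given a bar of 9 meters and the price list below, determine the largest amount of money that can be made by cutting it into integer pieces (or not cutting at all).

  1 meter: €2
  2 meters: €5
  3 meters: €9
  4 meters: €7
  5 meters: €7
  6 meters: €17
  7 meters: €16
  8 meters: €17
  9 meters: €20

27

Consider every possible first cut. best[k] is the best of p[i]+best[k−i] over all sellable i≤k.
best[1] = 2
best[2] = max(2+2, 5+0) = 5
best[3] = max(2+5, 5+2, 9+0) = 9
best[4] = max(2+9, 5+5, 9+2, 7+0) = 11
best[5] = max(2+11, 5+9, 9+5, 7+2, 7+0) = 14
best[6] = max(2+14, 5+11, 9+9, 7+5, 7+2, 17+0) = 18
best[7] = max(2+18, 5+14, 9+11, …, 17+2, 16+0) = 20
best[8] = max(2+20, 5+18, 9+14, …, 16+2, 17+0) = 23
best[9] = max(2+23, 5+20, 9+18, …, 17+2, 20+0) = 27
One optimal cutting: 3 + 3 + 3 → €9 + €9 + €9 = €27.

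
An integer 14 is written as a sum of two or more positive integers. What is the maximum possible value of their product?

Define m[k] = max over 1≤i<k of i · max(k−i, m[k−i]); the inner max lets the remainder stay uncut if that's better.
m[2] = 1·max(1,0) = 1·1 = 1
m[3] = 1·max(2,1) = 1·2 = 2
m[4] = 2·max(2,1) = 2·2 = 4
m[5] = 2·max(3,2) = 2·3 = 6
m[6] = 3·max(3,2) = 3·3 = 9
m[7] = 2·max(5,6) = 2·6 = 12
m[8] = 2·max(6,9) = 2·9 = 18
m[9] = 3·max(6,9) = 3·9 = 27
m[10] = 2·max(8,18) = 2·18 = 36
m[11] = 2·max(9,27) = 2·27 = 54
m[12] = 3·max(9,27) = 3·27 = 81
m[13] = 2·max(11,54) = 2·54 = 108
m[14] = 2·max(12,81) = 2·81 = 162
One optimal split: 3 + 3 + 3 + 3 + 2; product 3·3·3·3·2 = 162.

162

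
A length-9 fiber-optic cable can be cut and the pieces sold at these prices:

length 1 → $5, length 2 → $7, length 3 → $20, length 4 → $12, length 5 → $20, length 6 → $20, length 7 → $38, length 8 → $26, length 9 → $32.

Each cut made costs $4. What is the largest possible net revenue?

52

Let v[k] be the best obtainable value from length k. For each k, try every first piece i and keep the best of price[i] + v[k−i] minus the 4 cut fee when i<k.
v[1] = 5
v[2] = max(5+5-4, 7+0) = 7
v[3] = max(5+7-4, 7+5-4, 20+0) = 20
v[4] = max(5+20-4, 7+7-4, 20+5-4, 12+0) = 21
v[5] = max(5+21-4, 7+20-4, 20+7-4, 12+5-4, 20+0) = 23
v[6] = max(5+23-4, 7+21-4, 20+20-4, 12+7-4, 20+5-4, 20+0) = 36
v[7] = max(5+36-4, 7+23-4, 20+21-4, …, 20+5-4, 38+0) = 38
v[8] = max(5+38-4, 7+36-4, 20+23-4, …, 38+5-4, 26+0) = 39
v[9] = max(5+39-4, 7+38-4, 20+36-4, …, 26+5-4, 32+0) = 52
One optimal plan: pieces 3 + 3 + 3 (2 cuts) → $60 − $8 = $52.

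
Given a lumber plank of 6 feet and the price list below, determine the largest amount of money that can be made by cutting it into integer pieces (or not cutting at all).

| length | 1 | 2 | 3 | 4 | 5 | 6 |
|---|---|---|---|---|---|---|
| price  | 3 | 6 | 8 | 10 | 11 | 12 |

Consider every possible first cut. best[k] is the best of p[i]+best[k−i] over all sellable i≤k.
best[1] = 3
best[2] = max(3+3, 6+0) = 6
best[3] = max(3+6, 6+3, 8+0) = 9
best[4] = max(3+9, 6+6, 8+3, 10+0) = 12
best[5] = max(3+12, 6+9, 8+6, 10+3, 11+0) = 15
best[6] = max(3+15, 6+12, 8+9, 10+6, 11+3, 12+0) = 18
One optimal cutting: 1 + 1 + 1 + 1 + 1 + 1 → $3 + $3 + $3 + $3 + $3 + $3 = $18.

18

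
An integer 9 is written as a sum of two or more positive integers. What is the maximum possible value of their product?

Let prod[k] be the best product for length k (with at least one cut). For each first piece i, the rest contributes max(k−i, prod[k−i]).
prod[2] = 1×max(1,0) = 1×1 = 1
prod[3] = 1×max(2,1) = 1×2 = 2
prod[4] = 2×max(2,1) = 2×2 = 4
prod[5] = 2×max(3,2) = 2×3 = 6
prod[6] = 3×max(3,2) = 3×3 = 9
prod[7] = 2×max(5,6) = 2×6 = 12
prod[8] = 2×max(6,9) = 2×9 = 18
prod[9] = 3×max(6,9) = 3×9 = 27
One optimal split: 3 + 3 + 3; product 3×3×3 = 27.

27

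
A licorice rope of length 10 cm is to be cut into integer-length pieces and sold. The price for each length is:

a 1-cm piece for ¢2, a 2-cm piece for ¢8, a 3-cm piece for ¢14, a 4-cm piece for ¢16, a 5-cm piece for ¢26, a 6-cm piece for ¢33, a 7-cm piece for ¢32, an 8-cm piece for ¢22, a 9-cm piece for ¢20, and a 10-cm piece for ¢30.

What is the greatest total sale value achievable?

Build R[k] bottom-up: R[k] = max over allowed piece i of (p[i] + R[k−i]).
R[1] = 2
R[2] = max(2+2, 8+0) = 8
R[3] = max(2+8, 8+2, 14+0) = 14
R[4] = max(2+14, 8+8, 14+2, 16+0) = 16
R[5] = max(2+16, 8+14, 14+8, 16+2, 26+0) = 26
R[6] = max(2+26, 8+16, 14+14, 16+8, 26+2, 33+0) = 33
R[7] = max(2+33, 8+26, 14+16, …, 33+2, 32+0) = 35
R[8] = max(2+35, 8+33, 14+26, …, 32+2, 22+0) = 41
R[9] = max(2+41, 8+35, 14+33, …, 22+2, 20+0) = 47
R[10] = max(2+47, 8+41, 14+35, …, 20+2, 30+0) = 52
One optimal cutting: 5 + 5 → ¢26 + ¢26 = ¢52.

52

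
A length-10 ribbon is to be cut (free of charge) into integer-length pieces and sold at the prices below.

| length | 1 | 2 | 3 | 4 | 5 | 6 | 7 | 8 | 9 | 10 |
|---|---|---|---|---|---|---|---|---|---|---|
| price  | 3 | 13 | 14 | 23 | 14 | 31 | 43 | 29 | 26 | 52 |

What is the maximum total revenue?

65

Consider every possible first cut. R[k] is the best of p[i]+R[k−i] over all sellable i≤k.
R[1] = 3
R[2] = max(3+3, 13+0) = 13
R[3] = max(3+13, 13+3, 14+0) = 16
R[4] = max(3+16, 13+13, 14+3, 23+0) = 26
R[5] = max(3+26, 13+16, 14+13, 23+3, 14+0) = 29
R[6] = max(3+29, 13+26, 14+16, 23+13, 14+3, 31+0) = 39
R[7] = max(3+39, 13+29, 14+26, …, 31+3, 43+0) = 43
R[8] = max(3+43, 13+39, 14+29, …, 43+3, 29+0) = 52
R[9] = max(3+52, 13+43, 14+39, …, 29+3, 26+0) = 56
R[10] = max(3+56, 13+52, 14+43, …, 26+3, 52+0) = 65
One optimal cutting: 2 + 2 + 2 + 2 + 2 → ¢13 + ¢13 + ¢13 + ¢13 + ¢13 = ¢65.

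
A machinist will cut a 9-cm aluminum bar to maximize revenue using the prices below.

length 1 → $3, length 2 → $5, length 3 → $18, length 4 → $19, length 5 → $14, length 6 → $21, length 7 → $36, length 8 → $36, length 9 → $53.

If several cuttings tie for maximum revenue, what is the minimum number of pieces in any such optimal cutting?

3

Consider every possible first cut. r[k] is the best of p[i]+r[k−i] over all sellable i≤k.
r[1] = 3
r[2] = max(3+3, 5+0) = 6
r[3] = max(3+6, 5+3, 18+0) = 18
r[4] = max(3+18, 5+6, 18+3, 19+0) = 21
r[5] = max(3+21, 5+18, 18+6, 19+3, 14+0) = 24
r[6] = max(3+24, 5+21, 18+18, 19+6, 14+3, 21+0) = 36
r[7] = max(3+36, 5+24, 18+21, …, 21+3, 36+0) = 39
r[8] = max(3+39, 5+36, 18+24, …, 36+3, 36+0) = 42
r[9] = max(3+42, 5+39, 18+36, …, 36+3, 53+0) = 54
Maximum revenue is $54.
Now minimize piece count subject to staying optimal: for each k, pieces[k] = 1 + min over i with p[i]+r[k−i]=r[k] of pieces[k−i].
pieces[6] = 2
pieces[7] = 3
pieces[8] = 4
pieces[9] = 3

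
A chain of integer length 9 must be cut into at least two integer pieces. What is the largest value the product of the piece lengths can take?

Let f[k] be the best product for length k (with at least one cut). For each first piece i, the rest contributes max(k−i, f[k−i]).
f[2] = 1*max(1,0) = 1*1 = 1
f[3] = 1*max(2,1) = 1*2 = 2
f[4] = 2*max(2,1) = 2*2 = 4
f[5] = 2*max(3,2) = 2*3 = 6
f[6] = 3*max(3,2) = 3*3 = 9
f[7] = 2*max(5,6) = 2*6 = 12
f[8] = 2*max(6,9) = 2*9 = 18
f[9] = 3*max(6,9) = 3*9 = 27
One optimal split: 3 + 3 + 3; product 3*3*3 = 27.

27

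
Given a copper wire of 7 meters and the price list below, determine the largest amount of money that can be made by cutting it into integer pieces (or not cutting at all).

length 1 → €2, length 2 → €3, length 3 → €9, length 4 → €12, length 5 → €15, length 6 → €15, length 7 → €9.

21

Consider every possible first cut. best[k] is the best of p[i]+best[k−i] over all sellable i≤k.
best[1] = 2
best[2] = max(2+2, 3+0) = 4
best[3] = max(2+4, 3+2, 9+0) = 9
best[4] = max(2+9, 3+4, 9+2, 12+0) = 12
best[5] = max(2+12, 3+9, 9+4, 12+2, 15+0) = 15
best[6] = max(2+15, 3+12, 9+9, 12+4, 15+2, 15+0) = 18
best[7] = max(2+18, 3+15, 9+12, …, 15+2, 9+0) = 21
One optimal cutting: 4 + 3 → €12 + €9 = €21.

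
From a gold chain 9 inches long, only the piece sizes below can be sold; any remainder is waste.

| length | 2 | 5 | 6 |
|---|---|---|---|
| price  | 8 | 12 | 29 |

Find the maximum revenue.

37

Let r[k] be the best obtainable value from length k. For each k, try every first piece i and keep the best of price[i] + r[k−i].
r[1] = 0
r[2] = 8
r[3] = 8
r[4] = 16  (first piece 2, then r[2]=8)
r[5] = 16
r[6] = 29
r[7] = 29
r[8] = 37  (first piece 2, then r[6]=29)
r[9] = 37
One optimal cutting: pieces 6 + 2 with 1 inch of scrap → $37.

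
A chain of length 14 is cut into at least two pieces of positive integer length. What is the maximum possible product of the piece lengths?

Define m[k] = max over 1≤i<k of i · max(k−i, m[k−i]); the inner max lets the remainder stay uncut if that's better.
Small cases: m[2]=1, m[3]=2, m[4]=4, m[5]=6, m[6]=9, m[7]=12, m[8]=18, m[9]=27.
m[10] = max(1*27, 2*18, 3*12, …, 8*2, 9*1) = 36
m[11] = max(1*36, 2*27, 3*18, …, 9*2, 10*1) = 54
m[12] = max(1*54, 2*36, 3*27, …, 10*2, 11*1) = 81
m[13] = max(1*81, 2*54, 3*36, …, 11*2, 12*1) = 108
m[14] = max(1*108, 2*81, 3*54, …, 12*2, 13*1) = 162
One optimal split: 3 + 3 + 3 + 3 + 2; product 3*3*3*3*2 = 162.

162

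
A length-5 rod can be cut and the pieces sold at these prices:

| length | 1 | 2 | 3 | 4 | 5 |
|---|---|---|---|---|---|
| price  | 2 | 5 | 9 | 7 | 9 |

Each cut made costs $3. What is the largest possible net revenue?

Let r[k] be the best obtainable value from length k. For each k, try every first piece i and keep the best of price[i] + r[k−i] minus the 3 cut fee when i<k.
r[1] = 2
r[2] = max(2+2-3, 5+0) = 5
r[3] = max(2+5-3, 5+2-3, 9+0) = 9
r[4] = max(2+9-3, 5+5-3, 9+2-3, 7+0) = 8
r[5] = max(2+8-3, 5+9-3, 9+5-3, 7+2-3, 9+0) = 11
One optimal plan: pieces 3 + 2 (1 cut) → $14 − $3 = $11.

11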